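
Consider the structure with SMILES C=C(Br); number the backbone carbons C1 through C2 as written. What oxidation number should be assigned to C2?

0

C2 has a double bond to C (2×0 = 0), one bond to H (-1), one bond to Br (+1).
Oxidation state = 0 − 1 + 1 = 0.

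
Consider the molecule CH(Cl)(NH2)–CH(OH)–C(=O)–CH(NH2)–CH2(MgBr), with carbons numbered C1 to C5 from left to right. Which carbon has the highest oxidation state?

Tallying each carbon's bonds:
C1: 1C, 1H, 1N, 1Cl → 0 − 1 + 1 + 1 = +1
C2: 2C, 1H, 1O → 0 − 1 + 1 = 0
C3: 2C, 2O → 0 + 2 = +2
C4: 2C, 1H, 1N → 0 − 1 + 1 = 0
C5: 1C, 2H, 1Mg → 0 − 2 − 1 = -3
The most oxidised carbon is C3 at +2.

C3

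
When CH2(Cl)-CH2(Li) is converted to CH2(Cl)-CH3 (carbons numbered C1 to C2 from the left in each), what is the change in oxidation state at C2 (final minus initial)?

Before: C2 has 1 bond to C, 2 bonds to H, 1 bond to Li → oxidation state -3.
After: C2 has 1 bond to C, 3 bonds to H → oxidation state -3.
Δ = -3 − (-3) = 0, so no net redox change at C2.

0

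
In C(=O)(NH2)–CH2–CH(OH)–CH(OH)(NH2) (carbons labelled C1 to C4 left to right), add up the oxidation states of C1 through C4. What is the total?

+2

Each bond to a more electronegative atom (O, N, halogen) counts +1, each bond to a less electronegative atom (H, metal, B, Si) counts −1, and each C–C bond counts 0. Tallying each carbon:
C1: 1C, 2O, 1N → 0 + 2 + 1 = +3
C2: 2C, 2H → 0 − 2 = -2
C3: 2C, 1H, 1O → 0 − 1 + 1 = 0
C4: 1C, 1H, 1O, 1N → 0 − 1 + 1 + 1 = +1
Sum = +3 − 2 + 0 + 1 = +2.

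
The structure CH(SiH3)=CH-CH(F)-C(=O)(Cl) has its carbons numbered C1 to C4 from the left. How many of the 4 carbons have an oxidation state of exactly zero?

1

Tallying each carbon's bonds:
C1: 2C, 1H, 1Si → 0 − 1 − 1 = -2
C2: 3C, 1H → 0 − 1 = -1
C3: 2C, 1H, 1F → 0 − 1 + 1 = 0
C4: 1C, 2O, 1Cl → 0 + 2 + 1 = +3
1 carbon (C3) meets the condition.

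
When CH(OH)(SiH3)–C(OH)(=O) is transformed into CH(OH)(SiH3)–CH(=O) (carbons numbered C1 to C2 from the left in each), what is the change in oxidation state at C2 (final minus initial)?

Before: C2 has 1 bond to C, 3 bonds to O → oxidation state +3.
After: C2 has 1 bond to C, 1 bond to H, 2 bonds to O → oxidation state +1.
Δ = +1 − (+3) = -2, so this is a reduction at C2.

-2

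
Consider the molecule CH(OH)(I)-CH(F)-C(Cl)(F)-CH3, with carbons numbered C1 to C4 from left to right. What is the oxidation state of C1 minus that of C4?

+4

C1: 1C, 1H, 1O, 1I → 0 − 1 + 1 + 1 = +1
C4: 1C, 3H → 0 − 3 = -3
Difference: +1 − (-3) = +4.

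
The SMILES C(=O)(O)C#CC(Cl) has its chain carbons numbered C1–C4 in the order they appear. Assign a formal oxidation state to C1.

Count +1 for every bond to an atom more electronegative than carbon and −1 for every bond to one less electronegative; C–C bonds are 0.
C1 has one bond to C (0), a double bond to O (2×+1 = +2), one bond to O (+1).
Oxidation state = 0 + 2 + 1 = +3.

+3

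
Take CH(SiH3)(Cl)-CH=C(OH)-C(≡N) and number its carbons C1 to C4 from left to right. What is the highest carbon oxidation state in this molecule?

Count +1 for every bond to an atom more electronegative than carbon and −1 for every bond to one less electronegative; C–C bonds are 0. Tallying each carbon:
C1: 1C, 1H, 1Cl, 1Si → 0 − 1 + 1 − 1 = -1
C2: 3C, 1H → 0 − 1 = -1
C3: 3C, 1O → 0 + 1 = +1
C4: 1C, 3N → 0 + 3 = +3
The highest value is +3.

+3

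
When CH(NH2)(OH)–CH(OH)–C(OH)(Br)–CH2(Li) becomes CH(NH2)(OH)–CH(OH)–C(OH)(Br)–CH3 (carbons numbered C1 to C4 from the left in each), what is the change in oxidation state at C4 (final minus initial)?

Before: C4 has 1 bond to C, 2 bonds to H, 1 bond to Li → oxidation state -3.
After: C4 has 1 bond to C, 3 bonds to H → oxidation state -3.
Δ = -3 − (-3) = 0, so no net redox change at C4.

0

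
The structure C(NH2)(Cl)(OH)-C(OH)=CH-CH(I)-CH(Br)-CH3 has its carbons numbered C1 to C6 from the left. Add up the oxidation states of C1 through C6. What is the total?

Tallying each carbon's bonds:
C1: 1C, 1O, 1N, 1Cl → 0 + 1 + 1 + 1 = +3
C2: 3C, 1O → 0 + 1 = +1
C3: 3C, 1H → 0 − 1 = -1
C4: 2C, 1H, 1I → 0 − 1 + 1 = 0
C5: 2C, 1H, 1Br → 0 − 1 + 1 = 0
C6: 1C, 3H → 0 − 3 = -3
Sum = +3 + 1 − 1 + 0 + 0 − 3 = 0.

0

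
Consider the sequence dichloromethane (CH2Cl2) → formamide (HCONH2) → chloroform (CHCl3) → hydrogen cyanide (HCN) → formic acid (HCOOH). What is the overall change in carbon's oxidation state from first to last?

Carbon oxidation states along the series — dichloromethane: 0, formamide: +2, chloroform: +2, hydrogen cyanide: +2, formic acid: +2.
Net change = +2 − (0) = +2.

+2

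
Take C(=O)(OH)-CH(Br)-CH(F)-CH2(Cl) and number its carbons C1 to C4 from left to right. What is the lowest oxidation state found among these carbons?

-1

Tallying each carbon's bonds:
C1: 1C, 3O → 0 + 3 = +3
C2: 2C, 1H, 1Br → 0 − 1 + 1 = 0
C3: 2C, 1H, 1F → 0 − 1 + 1 = 0
C4: 1C, 2H, 1Cl → 0 − 2 + 1 = -1
The lowest value is -1.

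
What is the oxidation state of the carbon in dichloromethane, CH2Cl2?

The carbon has one bond to H (-1), one bond to H (-1), one bond to Cl (+1), one bond to Cl (+1).
Oxidation state = -1 − 1 + 1 + 1 = 0.

0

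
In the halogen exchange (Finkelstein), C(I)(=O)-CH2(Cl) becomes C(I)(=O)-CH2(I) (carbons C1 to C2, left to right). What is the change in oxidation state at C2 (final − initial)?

0

Before: C2 has 1 bond to C, 2 bonds to H, 1 bond to Cl → oxidation state -1.
After: C2 has 1 bond to C, 2 bonds to H, 1 bond to I → oxidation state -1.
Δ = -1 − (-1) = 0, so no net redox change at C2.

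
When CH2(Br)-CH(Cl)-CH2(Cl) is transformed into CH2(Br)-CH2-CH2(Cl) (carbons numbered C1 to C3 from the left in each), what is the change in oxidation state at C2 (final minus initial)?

Before: C2 has 2 bonds to C, 1 bond to H, 1 bond to Cl → oxidation state 0.
After: C2 has 2 bonds to C, 2 bonds to H → oxidation state -2.
Δ = -2 − (0) = -2, so this is a reduction at C2.

-2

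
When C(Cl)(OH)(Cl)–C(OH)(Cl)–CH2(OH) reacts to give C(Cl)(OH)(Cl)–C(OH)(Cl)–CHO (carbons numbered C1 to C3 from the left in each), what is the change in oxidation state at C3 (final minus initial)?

+2

Before: C3 has 1 bond to C, 2 bonds to H, 1 bond to O → oxidation state -1.
After: C3 has 1 bond to C, 1 bond to H, 2 bonds to O → oxidation state +1.
Δ = +1 − (-1) = +2, so this is an oxidation at C3.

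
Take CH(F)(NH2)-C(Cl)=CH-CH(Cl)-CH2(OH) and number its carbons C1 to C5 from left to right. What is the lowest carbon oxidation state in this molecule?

Tallying each carbon's bonds:
C1: 1C, 1H, 1N, 1F → 0 − 1 + 1 + 1 = +1
C2: 3C, 1Cl → 0 + 1 = +1
C3: 3C, 1H → 0 − 1 = -1
C4: 2C, 1H, 1Cl → 0 − 1 + 1 = 0
C5: 1C, 2H, 1O → 0 − 2 + 1 = -1
The lowest value is -1.

-1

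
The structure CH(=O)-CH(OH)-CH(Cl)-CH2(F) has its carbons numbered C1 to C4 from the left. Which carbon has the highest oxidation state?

C1

Tallying each carbon's bonds:
C1: 1C, 1H, 2O → 0 − 1 + 2 = +1
C2: 2C, 1H, 1O → 0 − 1 + 1 = 0
C3: 2C, 1H, 1Cl → 0 − 1 + 1 = 0
C4: 1C, 2H, 1F → 0 − 2 + 1 = -1
The most oxidised carbon is C1 at +1.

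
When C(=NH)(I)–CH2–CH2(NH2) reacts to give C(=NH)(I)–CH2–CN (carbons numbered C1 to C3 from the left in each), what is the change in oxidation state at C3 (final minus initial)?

+4

Before: C3 has 1 bond to C, 2 bonds to H, 1 bond to N → oxidation state -1.
After: C3 has 1 bond to C, 3 bonds to N → oxidation state +3.
Δ = +3 − (-1) = +4, so this is an oxidation at C3.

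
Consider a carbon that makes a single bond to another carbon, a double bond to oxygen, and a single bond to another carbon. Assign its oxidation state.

Assign +1 per bond to O/N/halogen, −1 per bond to H or an electropositive element, and 0 per bond to carbon.
The carbon has one bond to C (0), one bond to C (0), a double bond to O (2×+1 = +2).
Oxidation state = 0 + 0 + 2 = +2.

+2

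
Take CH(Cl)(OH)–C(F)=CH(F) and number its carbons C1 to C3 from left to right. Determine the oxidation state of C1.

C1 has one bond to C (0), one bond to Cl (+1), one bond to O (+1), one bond to H (-1).
Oxidation state = 0 + 1 + 1 − 1 = +1.

+1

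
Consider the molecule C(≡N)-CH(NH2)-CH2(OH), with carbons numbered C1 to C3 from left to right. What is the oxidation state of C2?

C2 has one bond to C (0), one bond to C (0), one bond to N (+1), one bond to H (-1).
Oxidation state = 0 + 0 + 1 − 1 = 0.

0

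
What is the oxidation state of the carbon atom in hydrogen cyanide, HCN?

+2

The carbon has one bond to H (-1), a triple bond to N (3×+1 = +3).
Oxidation state = -1 + 3 = +2.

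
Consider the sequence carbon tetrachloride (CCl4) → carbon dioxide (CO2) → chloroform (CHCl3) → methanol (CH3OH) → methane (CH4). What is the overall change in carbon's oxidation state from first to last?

Carbon oxidation states along the series — carbon tetrachloride: +4, carbon dioxide: +4, chloroform: +2, methanol: -2, methane: -4.
Net change = -4 − (+4) = -8.

-8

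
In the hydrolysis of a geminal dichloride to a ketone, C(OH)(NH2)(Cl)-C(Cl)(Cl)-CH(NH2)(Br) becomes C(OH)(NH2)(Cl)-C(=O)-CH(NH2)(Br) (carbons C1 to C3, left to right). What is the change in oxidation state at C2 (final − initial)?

0

Before: C2 has 2 bonds to C, 2 bonds to Cl → oxidation state +2.
After: C2 has 2 bonds to C, 2 bonds to O → oxidation state +2.
Δ = +2 − (+2) = 0, so no net redox change at C2.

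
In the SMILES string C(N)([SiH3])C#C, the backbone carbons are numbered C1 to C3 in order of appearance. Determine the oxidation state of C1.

-1

C1 has one bond to C (0), one bond to N (+1), one bond to H (-1), one bond to Si (-1).
Oxidation state = 0 + 1 − 1 − 1 = -1.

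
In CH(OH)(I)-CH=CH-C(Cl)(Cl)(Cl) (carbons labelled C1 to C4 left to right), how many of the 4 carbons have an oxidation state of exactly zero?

0

Assign +1 per bond to O/N/halogen, −1 per bond to H or an electropositive element, and 0 per bond to carbon. Tallying each carbon:
C1: 1C, 1H, 1O, 1I → 0 − 1 + 1 + 1 = +1
C2: 3C, 1H → 0 − 1 = -1
C3: 3C, 1H → 0 − 1 = -1
C4: 1C, 3Cl → 0 + 3 = +3
0 carbons meet the condition.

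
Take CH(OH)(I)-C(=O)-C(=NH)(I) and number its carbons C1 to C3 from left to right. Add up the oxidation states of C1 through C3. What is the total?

Tallying each carbon's bonds:
C1: 1C, 1H, 1O, 1I → 0 − 1 + 1 + 1 = +1
C2: 2C, 2O → 0 + 2 = +2
C3: 1C, 2N, 1I → 0 + 2 + 1 = +3
Sum = +1 + 2 + 3 = +6.

+6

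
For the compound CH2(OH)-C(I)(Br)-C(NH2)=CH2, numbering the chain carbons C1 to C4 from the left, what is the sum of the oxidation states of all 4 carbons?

0

Bonds to more-electronegative neighbours contribute +1 each, bonds to H or metals contribute −1 each, and C–C bonds contribute 0. Tallying each carbon:
C1: 1C, 2H, 1O → 0 − 2 + 1 = -1
C2: 2C, 1Br, 1I → 0 + 1 + 1 = +2
C3: 3C, 1N → 0 + 1 = +1
C4: 2C, 2H → 0 − 2 = -2
Sum = -1 + 2 + 1 − 2 = 0.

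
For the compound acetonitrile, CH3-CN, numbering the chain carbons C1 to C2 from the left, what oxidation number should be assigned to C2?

C2 has a triple bond to N (3×+1 = +3), one bond to C (0).
Oxidation state = +3 + 0 = +3.

+3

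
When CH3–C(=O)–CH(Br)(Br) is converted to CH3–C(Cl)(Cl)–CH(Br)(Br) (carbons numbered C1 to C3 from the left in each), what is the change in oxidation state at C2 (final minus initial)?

Before: C2 has 2 bonds to C, 2 bonds to O → oxidation state +2.
After: C2 has 2 bonds to C, 2 bonds to Cl → oxidation state +2.
Δ = +2 − (+2) = 0, so no net redox change at C2.

0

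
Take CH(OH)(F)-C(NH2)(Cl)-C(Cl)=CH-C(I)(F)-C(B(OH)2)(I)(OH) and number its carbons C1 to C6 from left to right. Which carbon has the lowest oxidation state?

C4

Tallying each carbon's bonds:
C1: 1C, 1H, 1O, 1F → 0 − 1 + 1 + 1 = +1
C2: 2C, 1N, 1Cl → 0 + 1 + 1 = +2
C3: 3C, 1Cl → 0 + 1 = +1
C4: 3C, 1H → 0 − 1 = -1
C5: 2C, 1F, 1I → 0 + 1 + 1 = +2
C6: 1C, 1O, 1I, 1B → 0 + 1 + 1 − 1 = +1
The most reduced carbon is C4 at -1.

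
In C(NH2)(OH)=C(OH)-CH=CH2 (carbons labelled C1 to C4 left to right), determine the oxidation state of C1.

+2

C1 has a double bond to C (2×0 = 0), one bond to N (+1), one bond to O (+1).
Oxidation state = 0 + 1 + 1 = +2.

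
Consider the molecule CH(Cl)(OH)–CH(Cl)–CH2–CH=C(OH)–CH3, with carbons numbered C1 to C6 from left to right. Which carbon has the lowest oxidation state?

C6

Bonds to more-electronegative neighbours contribute +1 each, bonds to H or metals contribute −1 each, and C–C bonds contribute 0. Tallying each carbon:
C1: 1C, 1H, 1O, 1Cl → 0 − 1 + 1 + 1 = +1
C2: 2C, 1H, 1Cl → 0 − 1 + 1 = 0
C3: 2C, 2H → 0 − 2 = -2
C4: 3C, 1H → 0 − 1 = -1
C5: 3C, 1O → 0 + 1 = +1
C6: 1C, 3H → 0 − 3 = -3
The most reduced carbon is C6 at -3.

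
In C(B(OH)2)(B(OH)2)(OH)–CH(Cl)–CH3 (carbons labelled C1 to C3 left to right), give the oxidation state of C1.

Bonds to more-electronegative neighbours contribute +1 each, bonds to H or metals contribute −1 each, and C–C bonds contribute 0.
C1 has one bond to C (0), one bond to B (-1), one bond to B (-1), one bond to O (+1).
Oxidation state = 0 − 1 − 1 + 1 = -1.

-1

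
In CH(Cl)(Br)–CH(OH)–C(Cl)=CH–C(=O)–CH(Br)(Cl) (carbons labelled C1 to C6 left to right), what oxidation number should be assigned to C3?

+1

C3 has one bond to C (0), a double bond to C (2×0 = 0), one bond to Cl (+1).
Oxidation state = 0 + 0 + 1 = +1.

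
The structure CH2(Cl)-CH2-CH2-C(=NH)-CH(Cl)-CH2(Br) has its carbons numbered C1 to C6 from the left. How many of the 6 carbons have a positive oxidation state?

Each bond to a more electronegative atom (O, N, halogen) counts +1, each bond to a less electronegative atom (H, metal, B, Si) counts −1, and each C–C bond counts 0. Tallying each carbon:
C1: 1C, 2H, 1Cl → 0 − 2 + 1 = -1
C2: 2C, 2H → 0 − 2 = -2
C3: 2C, 2H → 0 − 2 = -2
C4: 2C, 2N → 0 + 2 = +2
C5: 2C, 1H, 1Cl → 0 − 1 + 1 = 0
C6: 1C, 2H, 1Br → 0 − 2 + 1 = -1
1 carbon (C4) meets the condition.

1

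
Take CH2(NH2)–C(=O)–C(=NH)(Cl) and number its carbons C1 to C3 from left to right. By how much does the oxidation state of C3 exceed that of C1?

C3: 1C, 2N, 1Cl → 0 + 2 + 1 = +3
C1: 1C, 2H, 1N → 0 − 2 + 1 = -1
Difference: +3 − (-1) = +4.

+4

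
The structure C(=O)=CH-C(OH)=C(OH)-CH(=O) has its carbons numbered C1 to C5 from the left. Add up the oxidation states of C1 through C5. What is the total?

Tallying each carbon's bonds:
C1: 2C, 2O → 0 + 2 = +2
C2: 3C, 1H → 0 − 1 = -1
C3: 3C, 1O → 0 + 1 = +1
C4: 3C, 1O → 0 + 1 = +1
C5: 1C, 1H, 2O → 0 − 1 + 2 = +1
Sum = +2 − 1 + 1 + 1 + 1 = +4.

+4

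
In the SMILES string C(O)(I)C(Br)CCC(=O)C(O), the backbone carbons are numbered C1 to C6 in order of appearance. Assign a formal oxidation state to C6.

Assign +1 per bond to O/N/halogen, −1 per bond to H or an electropositive element, and 0 per bond to carbon.
C6 has one bond to C (0), one bond to H (-1), one bond to O (+1), one bond to H (-1).
Oxidation state = 0 − 1 + 1 − 1 = -1.

-1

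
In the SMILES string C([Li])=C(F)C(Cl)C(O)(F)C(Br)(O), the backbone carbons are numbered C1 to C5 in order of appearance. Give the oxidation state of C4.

C4 has one bond to C (0), one bond to C (0), one bond to O (+1), one bond to F (+1).
Oxidation state = 0 + 0 + 1 + 1 = +2.

+2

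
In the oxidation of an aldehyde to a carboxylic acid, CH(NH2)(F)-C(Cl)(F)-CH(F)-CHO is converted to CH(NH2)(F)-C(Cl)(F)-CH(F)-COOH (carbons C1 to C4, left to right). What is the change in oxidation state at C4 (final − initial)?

Before: C4 has 1 bond to C, 1 bond to H, 2 bonds to O → oxidation state +1.
After: C4 has 1 bond to C, 3 bonds to O → oxidation state +3.
Δ = +3 − (+1) = +2, so this is an oxidation at C4.

+2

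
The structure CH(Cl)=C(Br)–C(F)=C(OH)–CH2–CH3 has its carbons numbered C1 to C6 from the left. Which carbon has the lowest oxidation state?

Assign +1 per bond to O/N/halogen, −1 per bond to H or an electropositive element, and 0 per bond to carbon. Tallying each carbon:
C1: 2C, 1H, 1Cl → 0 − 1 + 1 = 0
C2: 3C, 1Br → 0 + 1 = +1
C3: 3C, 1F → 0 + 1 = +1
C4: 3C, 1O → 0 + 1 = +1
C5: 2C, 2H → 0 − 2 = -2
C6: 1C, 3H → 0 − 3 = -3
The most reduced carbon is C6 at -3.

C6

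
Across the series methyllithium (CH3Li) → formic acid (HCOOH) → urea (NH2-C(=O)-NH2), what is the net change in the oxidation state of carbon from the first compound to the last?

+8

Carbon oxidation states along the series — methyllithium: -4, formic acid: +2, urea: +4.
Net change = +4 − (-4) = +8.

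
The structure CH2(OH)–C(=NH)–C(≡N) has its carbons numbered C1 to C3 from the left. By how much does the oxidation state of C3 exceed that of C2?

C3: 1C, 3N → 0 + 3 = +3
C2: 2C, 2N → 0 + 2 = +2
Difference: +3 − (+2) = +1.

+1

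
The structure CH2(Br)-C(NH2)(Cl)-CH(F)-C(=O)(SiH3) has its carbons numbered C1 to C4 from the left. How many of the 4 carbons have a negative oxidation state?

1

Tallying each carbon's bonds:
C1: 1C, 2H, 1Br → 0 − 2 + 1 = -1
C2: 2C, 1N, 1Cl → 0 + 1 + 1 = +2
C3: 2C, 1H, 1F → 0 − 1 + 1 = 0
C4: 1C, 2O, 1Si → 0 + 2 − 1 = +1
1 carbon (C1) meets the condition.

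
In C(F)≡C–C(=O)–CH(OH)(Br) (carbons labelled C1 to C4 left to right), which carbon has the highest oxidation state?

Count +1 for every bond to an atom more electronegative than carbon and −1 for every bond to one less electronegative; C–C bonds are 0. Tallying each carbon:
C1: 3C, 1F → 0 + 1 = +1
C2: 4C → 0 = 0
C3: 2C, 2O → 0 + 2 = +2
C4: 1C, 1H, 1O, 1Br → 0 − 1 + 1 + 1 = +1
The most oxidised carbon is C3 at +2.

C3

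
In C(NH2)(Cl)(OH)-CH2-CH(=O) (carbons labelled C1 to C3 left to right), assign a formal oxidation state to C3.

+1

C3 has one bond to C (0), a double bond to O (2×+1 = +2), one bond to H (-1).
Oxidation state = 0 + 2 − 1 = +1.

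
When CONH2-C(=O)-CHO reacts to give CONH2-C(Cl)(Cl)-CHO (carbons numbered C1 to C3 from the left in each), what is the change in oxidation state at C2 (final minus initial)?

0

Before: C2 has 2 bonds to C, 2 bonds to O → oxidation state +2.
After: C2 has 2 bonds to C, 2 bonds to Cl → oxidation state +2.
Δ = +2 − (+2) = 0, so no net redox change at C2.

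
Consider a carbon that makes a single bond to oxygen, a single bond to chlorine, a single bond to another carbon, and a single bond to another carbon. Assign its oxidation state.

The carbon has one bond to C (0), one bond to C (0), one bond to O (+1), one bond to Cl (+1).
Oxidation state = 0 + 0 + 1 + 1 = +2.

+2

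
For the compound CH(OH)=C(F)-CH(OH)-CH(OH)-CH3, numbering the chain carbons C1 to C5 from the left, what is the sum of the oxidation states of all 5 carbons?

Tallying each carbon's bonds:
C1: 2C, 1H, 1O → 0 − 1 + 1 = 0
C2: 3C, 1F → 0 + 1 = +1
C3: 2C, 1H, 1O → 0 − 1 + 1 = 0
C4: 2C, 1H, 1O → 0 − 1 + 1 = 0
C5: 1C, 3H → 0 − 3 = -3
Sum = 0 + 1 + 0 + 0 − 3 = -2.

-2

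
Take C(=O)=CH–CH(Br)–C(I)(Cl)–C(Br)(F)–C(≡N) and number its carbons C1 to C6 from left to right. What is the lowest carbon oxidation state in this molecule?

Bonds to more-electronegative neighbours contribute +1 each, bonds to H or metals contribute −1 each, and C–C bonds contribute 0. Tallying each carbon:
C1: 2C, 2O → 0 + 2 = +2
C2: 3C, 1H → 0 − 1 = -1
C3: 2C, 1H, 1Br → 0 − 1 + 1 = 0
C4: 2C, 1Cl, 1I → 0 + 1 + 1 = +2
C5: 2C, 1F, 1Br → 0 + 1 + 1 = +2
C6: 1C, 3N → 0 + 3 = +3
The lowest value is -1.

-1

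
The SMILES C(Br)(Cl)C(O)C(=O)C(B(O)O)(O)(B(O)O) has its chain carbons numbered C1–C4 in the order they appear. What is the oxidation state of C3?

Count +1 for every bond to an atom more electronegative than carbon and −1 for every bond to one less electronegative; C–C bonds are 0.
C3 has one bond to C (0), one bond to C (0), a double bond to O (2×+1 = +2).
Oxidation state = 0 + 0 + 2 = +2.

+2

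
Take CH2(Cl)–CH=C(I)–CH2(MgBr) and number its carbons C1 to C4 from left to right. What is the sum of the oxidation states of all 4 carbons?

Bonds to more-electronegative neighbours contribute +1 each, bonds to H or metals contribute −1 each, and C–C bonds contribute 0. Tallying each carbon:
C1: 1C, 2H, 1Cl → 0 − 2 + 1 = -1
C2: 3C, 1H → 0 − 1 = -1
C3: 3C, 1I → 0 + 1 = +1
C4: 1C, 2H, 1Mg → 0 − 2 − 1 = -3
Sum = -1 − 1 + 1 − 3 = -4.

-4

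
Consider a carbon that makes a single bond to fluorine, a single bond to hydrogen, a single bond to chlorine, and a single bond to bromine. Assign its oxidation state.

The carbon has one bond to H (-1), one bond to Br (+1), one bond to Cl (+1), one bond to F (+1).
Oxidation state = -1 + 1 + 1 + 1 = +2.

+2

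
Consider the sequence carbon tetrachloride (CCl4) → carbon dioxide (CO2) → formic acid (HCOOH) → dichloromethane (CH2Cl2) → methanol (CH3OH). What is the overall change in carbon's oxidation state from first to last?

-6

Carbon oxidation states along the series — carbon tetrachloride: +4, carbon dioxide: +4, formic acid: +2, dichloromethane: 0, methanol: -2.
Net change = -2 − (+4) = -6.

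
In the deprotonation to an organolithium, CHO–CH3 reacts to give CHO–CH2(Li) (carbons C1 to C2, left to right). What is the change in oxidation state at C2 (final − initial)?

0

Before: C2 has 1 bond to C, 3 bonds to H → oxidation state -3.
After: C2 has 1 bond to C, 2 bonds to H, 1 bond to Li → oxidation state -3.
Δ = -3 − (-3) = 0, so no net redox change at C2.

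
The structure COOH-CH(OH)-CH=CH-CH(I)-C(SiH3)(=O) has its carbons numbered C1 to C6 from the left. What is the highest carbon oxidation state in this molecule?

+3

Each bond to a more electronegative atom (O, N, halogen) counts +1, each bond to a less electronegative atom (H, metal, B, Si) counts −1, and each C–C bond counts 0. Tallying each carbon:
C1: 1C, 3O → 0 + 3 = +3
C2: 2C, 1H, 1O → 0 − 1 + 1 = 0
C3: 3C, 1H → 0 − 1 = -1
C4: 3C, 1H → 0 − 1 = -1
C5: 2C, 1H, 1I → 0 − 1 + 1 = 0
C6: 1C, 2O, 1Si → 0 + 2 − 1 = +1
The highest value is +3.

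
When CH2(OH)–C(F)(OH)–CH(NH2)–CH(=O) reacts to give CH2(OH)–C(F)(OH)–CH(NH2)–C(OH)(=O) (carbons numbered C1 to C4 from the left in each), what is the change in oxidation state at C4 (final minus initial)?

+2

Before: C4 has 1 bond to C, 1 bond to H, 2 bonds to O → oxidation state +1.
After: C4 has 1 bond to C, 3 bonds to O → oxidation state +3.
Δ = +3 − (+1) = +2, so this is an oxidation at C4.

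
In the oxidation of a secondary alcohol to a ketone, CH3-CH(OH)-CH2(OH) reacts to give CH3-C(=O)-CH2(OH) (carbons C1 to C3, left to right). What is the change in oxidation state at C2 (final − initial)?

Before: C2 has 2 bonds to C, 1 bond to H, 1 bond to O → oxidation state 0.
After: C2 has 2 bonds to C, 2 bonds to O → oxidation state +2.
Δ = +2 − (0) = +2, so this is an oxidation at C2.

+2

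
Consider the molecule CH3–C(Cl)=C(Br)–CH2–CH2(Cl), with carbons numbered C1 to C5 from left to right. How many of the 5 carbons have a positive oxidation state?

Tallying each carbon's bonds:
C1: 1C, 3H → 0 − 3 = -3
C2: 3C, 1Cl → 0 + 1 = +1
C3: 3C, 1Br → 0 + 1 = +1
C4: 2C, 2H → 0 − 2 = -2
C5: 1C, 2H, 1Cl → 0 − 2 + 1 = -1
2 carbons (C2, C3) meet the condition.

2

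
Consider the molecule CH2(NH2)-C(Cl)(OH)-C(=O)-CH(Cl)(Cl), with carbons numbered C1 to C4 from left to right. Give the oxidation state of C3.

+2

Assign +1 per bond to O/N/halogen, −1 per bond to H or an electropositive element, and 0 per bond to carbon.
C3 has one bond to C (0), one bond to C (0), a double bond to O (2×+1 = +2).
Oxidation state = 0 + 0 + 2 = +2.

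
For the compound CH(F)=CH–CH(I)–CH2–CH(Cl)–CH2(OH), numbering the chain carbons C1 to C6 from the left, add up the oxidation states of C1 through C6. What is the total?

Tallying each carbon's bonds:
C1: 2C, 1H, 1F → 0 − 1 + 1 = 0
C2: 3C, 1H → 0 − 1 = -1
C3: 2C, 1H, 1I → 0 − 1 + 1 = 0
C4: 2C, 2H → 0 − 2 = -2
C5: 2C, 1H, 1Cl → 0 − 1 + 1 = 0
C6: 1C, 2H, 1O → 0 − 2 + 1 = -1
Sum = 0 − 1 + 0 − 2 + 0 − 1 = -4.

-4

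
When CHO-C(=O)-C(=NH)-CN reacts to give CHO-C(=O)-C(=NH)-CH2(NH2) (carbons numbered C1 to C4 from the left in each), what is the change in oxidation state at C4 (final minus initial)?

-4

Before: C4 has 1 bond to C, 3 bonds to N → oxidation state +3.
After: C4 has 1 bond to C, 2 bonds to H, 1 bond to N → oxidation state -1.
Δ = -1 − (+3) = -4, so this is a reduction at C4.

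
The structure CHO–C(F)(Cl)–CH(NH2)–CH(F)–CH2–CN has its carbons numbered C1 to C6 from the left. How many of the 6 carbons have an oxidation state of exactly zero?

Bonds to more-electronegative neighbours contribute +1 each, bonds to H or metals contribute −1 each, and C–C bonds contribute 0. Tallying each carbon:
C1: 1C, 1H, 2O → 0 − 1 + 2 = +1
C2: 2C, 1F, 1Cl → 0 + 1 + 1 = +2
C3: 2C, 1H, 1N → 0 − 1 + 1 = 0
C4: 2C, 1H, 1F → 0 − 1 + 1 = 0
C5: 2C, 2H → 0 − 2 = -2
C6: 1C, 3N → 0 + 3 = +3
2 carbons (C3, C4) meet the condition.

2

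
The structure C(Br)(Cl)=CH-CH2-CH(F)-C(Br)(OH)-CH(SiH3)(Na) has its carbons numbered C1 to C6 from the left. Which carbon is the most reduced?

C6

Each bond to a more electronegative atom (O, N, halogen) counts +1, each bond to a less electronegative atom (H, metal, B, Si) counts −1, and each C–C bond counts 0. Tallying each carbon:
C1: 2C, 1Cl, 1Br → 0 + 1 + 1 = +2
C2: 3C, 1H → 0 − 1 = -1
C3: 2C, 2H → 0 − 2 = -2
C4: 2C, 1H, 1F → 0 − 1 + 1 = 0
C5: 2C, 1O, 1Br → 0 + 1 + 1 = +2
C6: 1C, 1H, 1Na, 1Si → 0 − 1 − 1 − 1 = -3
The most reduced carbon is C6 at -3.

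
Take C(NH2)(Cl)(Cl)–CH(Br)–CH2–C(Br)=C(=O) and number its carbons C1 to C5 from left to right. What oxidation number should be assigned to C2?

C2 has one bond to C (0), one bond to C (0), one bond to Br (+1), one bond to H (-1).
Oxidation state = 0 + 0 + 1 − 1 = 0.

0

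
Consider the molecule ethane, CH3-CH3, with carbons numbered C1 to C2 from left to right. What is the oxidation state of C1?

-3

C1 has one bond to H (-1), one bond to H (-1), one bond to H (-1), one bond to C (0).
Oxidation state = -1 − 1 − 1 + 0 = -3.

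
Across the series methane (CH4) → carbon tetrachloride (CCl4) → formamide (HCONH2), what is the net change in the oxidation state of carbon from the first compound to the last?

Carbon oxidation states along the series — methane: -4, carbon tetrachloride: +4, formamide: +2.
Net change = +2 − (-4) = +6.

+6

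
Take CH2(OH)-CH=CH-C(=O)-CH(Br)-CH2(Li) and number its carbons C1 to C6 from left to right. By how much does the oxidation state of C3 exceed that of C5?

C3: 3C, 1H → 0 − 1 = -1
C5: 2C, 1H, 1Br → 0 − 1 + 1 = 0
Difference: -1 − (0) = -1.

-1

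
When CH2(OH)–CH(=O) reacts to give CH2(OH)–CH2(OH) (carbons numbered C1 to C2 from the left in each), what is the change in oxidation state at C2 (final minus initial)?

-2

Before: C2 has 1 bond to C, 1 bond to H, 2 bonds to O → oxidation state +1.
After: C2 has 1 bond to C, 2 bonds to H, 1 bond to O → oxidation state -1.
Δ = -1 − (+1) = -2, so this is a reduction at C2.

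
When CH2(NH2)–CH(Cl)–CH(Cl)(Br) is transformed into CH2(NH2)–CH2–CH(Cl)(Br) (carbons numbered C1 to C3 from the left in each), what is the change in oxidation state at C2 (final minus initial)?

Before: C2 has 2 bonds to C, 1 bond to H, 1 bond to Cl → oxidation state 0.
After: C2 has 2 bonds to C, 2 bonds to H → oxidation state -2.
Δ = -2 − (0) = -2, so this is a reduction at C2.

-2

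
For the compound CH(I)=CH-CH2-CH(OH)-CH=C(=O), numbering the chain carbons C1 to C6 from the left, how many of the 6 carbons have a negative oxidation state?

Tallying each carbon's bonds:
C1: 2C, 1H, 1I → 0 − 1 + 1 = 0
C2: 3C, 1H → 0 − 1 = -1
C3: 2C, 2H → 0 − 2 = -2
C4: 2C, 1H, 1O → 0 − 1 + 1 = 0
C5: 3C, 1H → 0 − 1 = -1
C6: 2C, 2O → 0 + 2 = +2
3 carbons (C2, C3, C5) meet the condition.

3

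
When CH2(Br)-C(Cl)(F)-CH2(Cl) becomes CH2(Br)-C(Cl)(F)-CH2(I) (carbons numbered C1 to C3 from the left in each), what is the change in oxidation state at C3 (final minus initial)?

0

Before: C3 has 1 bond to C, 2 bonds to H, 1 bond to Cl → oxidation state -1.
After: C3 has 1 bond to C, 2 bonds to H, 1 bond to I → oxidation state -1.
Δ = -1 − (-1) = 0, so no net redox change at C3.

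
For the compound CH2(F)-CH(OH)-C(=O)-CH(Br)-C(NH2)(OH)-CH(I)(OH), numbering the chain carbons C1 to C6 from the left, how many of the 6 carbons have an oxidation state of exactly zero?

Tallying each carbon's bonds:
C1: 1C, 2H, 1F → 0 − 2 + 1 = -1
C2: 2C, 1H, 1O → 0 − 1 + 1 = 0
C3: 2C, 2O → 0 + 2 = +2
C4: 2C, 1H, 1Br → 0 − 1 + 1 = 0
C5: 2C, 1O, 1N → 0 + 1 + 1 = +2
C6: 1C, 1H, 1O, 1I → 0 − 1 + 1 + 1 = +1
2 carbons (C2, C4) meet the condition.

2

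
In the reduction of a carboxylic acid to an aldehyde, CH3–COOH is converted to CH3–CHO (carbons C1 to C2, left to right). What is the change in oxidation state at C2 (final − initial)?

Before: C2 has 1 bond to C, 3 bonds to O → oxidation state +3.
After: C2 has 1 bond to C, 1 bond to H, 2 bonds to O → oxidation state +1.
Δ = +1 − (+3) = -2, so this is a reduction at C2.

-2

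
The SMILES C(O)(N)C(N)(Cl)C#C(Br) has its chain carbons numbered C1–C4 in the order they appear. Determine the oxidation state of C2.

C2 has one bond to C (0), one bond to C (0), one bond to N (+1), one bond to Cl (+1).
Oxidation state = 0 + 0 + 1 + 1 = +2.

+2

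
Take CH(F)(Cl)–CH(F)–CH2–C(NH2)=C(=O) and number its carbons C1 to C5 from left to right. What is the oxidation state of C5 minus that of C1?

C5: 2C, 2O → 0 + 2 = +2
C1: 1C, 1H, 1F, 1Cl → 0 − 1 + 1 + 1 = +1
Difference: +2 − (+1) = +1.

+1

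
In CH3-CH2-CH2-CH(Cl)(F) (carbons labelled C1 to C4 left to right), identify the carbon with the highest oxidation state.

Tallying each carbon's bonds:
C1: 1C, 3H → 0 − 3 = -3
C2: 2C, 2H → 0 − 2 = -2
C3: 2C, 2H → 0 − 2 = -2
C4: 1C, 1H, 1F, 1Cl → 0 − 1 + 1 + 1 = +1
The most oxidised carbon is C4 at +1.

C4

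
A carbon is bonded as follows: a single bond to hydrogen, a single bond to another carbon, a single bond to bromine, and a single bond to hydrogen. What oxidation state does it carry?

-1

The carbon has one bond to C (0), one bond to H (-1), one bond to H (-1), one bond to Br (+1).
Oxidation state = 0 − 1 − 1 + 1 = -1.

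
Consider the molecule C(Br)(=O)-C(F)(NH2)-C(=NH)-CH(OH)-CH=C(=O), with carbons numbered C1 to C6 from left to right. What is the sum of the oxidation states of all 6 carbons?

Count +1 for every bond to an atom more electronegative than carbon and −1 for every bond to one less electronegative; C–C bonds are 0. Tallying each carbon:
C1: 1C, 2O, 1Br → 0 + 2 + 1 = +3
C2: 2C, 1N, 1F → 0 + 1 + 1 = +2
C3: 2C, 2N → 0 + 2 = +2
C4: 2C, 1H, 1O → 0 − 1 + 1 = 0
C5: 3C, 1H → 0 − 1 = -1
C6: 2C, 2O → 0 + 2 = +2
Sum = +3 + 2 + 2 + 0 − 1 + 2 = +8.

+8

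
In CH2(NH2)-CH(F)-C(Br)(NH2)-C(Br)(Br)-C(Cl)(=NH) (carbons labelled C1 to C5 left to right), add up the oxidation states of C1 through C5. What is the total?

+6

Tallying each carbon's bonds:
C1: 1C, 2H, 1N → 0 − 2 + 1 = -1
C2: 2C, 1H, 1F → 0 − 1 + 1 = 0
C3: 2C, 1N, 1Br → 0 + 1 + 1 = +2
C4: 2C, 2Br → 0 + 2 = +2
C5: 1C, 2N, 1Cl → 0 + 2 + 1 = +3
Sum = -1 + 0 + 2 + 2 + 3 = +6.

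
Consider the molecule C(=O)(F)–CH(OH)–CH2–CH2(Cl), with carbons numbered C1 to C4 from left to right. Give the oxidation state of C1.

+3

Count +1 for every bond to an atom more electronegative than carbon and −1 for every bond to one less electronegative; C–C bonds are 0.
C1 has one bond to C (0), a double bond to O (2×+1 = +2), one bond to F (+1).
Oxidation state = 0 + 2 + 1 = +3.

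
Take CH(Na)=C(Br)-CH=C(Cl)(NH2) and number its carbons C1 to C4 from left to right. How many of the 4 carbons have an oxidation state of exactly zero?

Each bond to a more electronegative atom (O, N, halogen) counts +1, each bond to a less electronegative atom (H, metal, B, Si) counts −1, and each C–C bond counts 0. Tallying each carbon:
C1: 2C, 1H, 1Na → 0 − 1 − 1 = -2
C2: 3C, 1Br → 0 + 1 = +1
C3: 3C, 1H → 0 − 1 = -1
C4: 2C, 1N, 1Cl → 0 + 1 + 1 = +2
0 carbons meet the condition.

0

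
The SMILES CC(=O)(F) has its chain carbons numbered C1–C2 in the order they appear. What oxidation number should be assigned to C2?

+3

C2 has one bond to C (0), a double bond to O (2×+1 = +2), one bond to F (+1).
Oxidation state = 0 + 2 + 1 = +3.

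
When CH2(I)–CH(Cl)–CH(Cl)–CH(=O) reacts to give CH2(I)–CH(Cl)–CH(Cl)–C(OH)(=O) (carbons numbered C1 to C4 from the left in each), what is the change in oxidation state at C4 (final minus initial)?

+2

Before: C4 has 1 bond to C, 1 bond to H, 2 bonds to O → oxidation state +1.
After: C4 has 1 bond to C, 3 bonds to O → oxidation state +3.
Δ = +3 − (+1) = +2, so this is an oxidation at C4.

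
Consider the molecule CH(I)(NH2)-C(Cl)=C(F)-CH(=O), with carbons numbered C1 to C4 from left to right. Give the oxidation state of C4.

+1

Count +1 for every bond to an atom more electronegative than carbon and −1 for every bond to one less electronegative; C–C bonds are 0.
C4 has one bond to C (0), a double bond to O (2×+1 = +2), one bond to H (-1).
Oxidation state = 0 + 2 − 1 = +1.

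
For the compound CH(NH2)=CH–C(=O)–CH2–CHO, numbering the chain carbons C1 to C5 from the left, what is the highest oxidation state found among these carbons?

Tallying each carbon's bonds:
C1: 2C, 1H, 1N → 0 − 1 + 1 = 0
C2: 3C, 1H → 0 − 1 = -1
C3: 2C, 2O → 0 + 2 = +2
C4: 2C, 2H → 0 − 2 = -2
C5: 1C, 1H, 2O → 0 − 1 + 2 = +1
The highest value is +2.

+2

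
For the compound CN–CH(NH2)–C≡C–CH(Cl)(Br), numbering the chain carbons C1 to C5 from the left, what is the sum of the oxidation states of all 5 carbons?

+4

Each bond to a more electronegative atom (O, N, halogen) counts +1, each bond to a less electronegative atom (H, metal, B, Si) counts −1, and each C–C bond counts 0. Tallying each carbon:
C1: 1C, 3N → 0 + 3 = +3
C2: 2C, 1H, 1N → 0 − 1 + 1 = 0
C3: 4C → 0 = 0
C4: 4C → 0 = 0
C5: 1C, 1H, 1Cl, 1Br → 0 − 1 + 1 + 1 = +1
Sum = +3 + 0 + 0 + 0 + 1 = +4.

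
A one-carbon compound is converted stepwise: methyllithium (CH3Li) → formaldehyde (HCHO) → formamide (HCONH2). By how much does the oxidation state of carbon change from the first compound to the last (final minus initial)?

Carbon oxidation states along the series — methyllithium: -4, formaldehyde: 0, formamide: +2.
Net change = +2 − (-4) = +6.

+6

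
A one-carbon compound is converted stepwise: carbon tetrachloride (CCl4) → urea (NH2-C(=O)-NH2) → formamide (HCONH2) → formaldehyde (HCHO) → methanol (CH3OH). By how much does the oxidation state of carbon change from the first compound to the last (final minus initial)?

Carbon oxidation states along the series — carbon tetrachloride: +4, urea: +4, formamide: +2, formaldehyde: 0, methanol: -2.
Net change = -2 − (+4) = -6.

-6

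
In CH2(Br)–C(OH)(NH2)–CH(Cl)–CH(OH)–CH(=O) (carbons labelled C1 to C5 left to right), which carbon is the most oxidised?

Tallying each carbon's bonds:
C1: 1C, 2H, 1Br → 0 − 2 + 1 = -1
C2: 2C, 1O, 1N → 0 + 1 + 1 = +2
C3: 2C, 1H, 1Cl → 0 − 1 + 1 = 0
C4: 2C, 1H, 1O → 0 − 1 + 1 = 0
C5: 1C, 1H, 2O → 0 − 1 + 2 = +1
The most oxidised carbon is C2 at +2.

C2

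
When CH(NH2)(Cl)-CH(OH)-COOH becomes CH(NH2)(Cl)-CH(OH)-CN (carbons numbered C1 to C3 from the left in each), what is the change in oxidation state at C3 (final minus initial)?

0

Before: C3 has 1 bond to C, 3 bonds to O → oxidation state +3.
After: C3 has 1 bond to C, 3 bonds to N → oxidation state +3.
Δ = +3 − (+3) = 0, so no net redox change at C3.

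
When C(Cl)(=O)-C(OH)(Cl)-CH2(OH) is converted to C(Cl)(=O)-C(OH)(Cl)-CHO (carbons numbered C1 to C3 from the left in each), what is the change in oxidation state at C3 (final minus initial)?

+2

Before: C3 has 1 bond to C, 2 bonds to H, 1 bond to O → oxidation state -1.
After: C3 has 1 bond to C, 1 bond to H, 2 bonds to O → oxidation state +1.
Δ = +1 − (-1) = +2, so this is an oxidation at C3.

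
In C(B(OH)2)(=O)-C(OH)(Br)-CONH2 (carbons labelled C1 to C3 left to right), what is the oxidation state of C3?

C3 has one bond to C (0), a double bond to O (2×+1 = +2), one bond to N (+1).
Oxidation state = 0 + 2 + 1 = +3.

+3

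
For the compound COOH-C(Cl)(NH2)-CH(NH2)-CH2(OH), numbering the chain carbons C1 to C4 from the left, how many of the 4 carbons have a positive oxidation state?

Tallying each carbon's bonds:
C1: 1C, 3O → 0 + 3 = +3
C2: 2C, 1N, 1Cl → 0 + 1 + 1 = +2
C3: 2C, 1H, 1N → 0 − 1 + 1 = 0
C4: 1C, 2H, 1O → 0 − 2 + 1 = -1
2 carbons (C1, C2) meet the condition.

2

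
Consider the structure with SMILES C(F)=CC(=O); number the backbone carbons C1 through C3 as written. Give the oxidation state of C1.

C1 has a double bond to C (2×0 = 0), one bond to F (+1), one bond to H (-1).
Oxidation state = 0 + 1 − 1 = 0.

0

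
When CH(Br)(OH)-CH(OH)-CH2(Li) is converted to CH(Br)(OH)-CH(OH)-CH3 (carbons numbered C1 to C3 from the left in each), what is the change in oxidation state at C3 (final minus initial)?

Before: C3 has 1 bond to C, 2 bonds to H, 1 bond to Li → oxidation state -3.
After: C3 has 1 bond to C, 3 bonds to H → oxidation state -3.
Δ = -3 − (-3) = 0, so no net redox change at C3.

0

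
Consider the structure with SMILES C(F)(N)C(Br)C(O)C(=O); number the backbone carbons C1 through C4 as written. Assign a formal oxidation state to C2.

Count +1 for every bond to an atom more electronegative than carbon and −1 for every bond to one less electronegative; C–C bonds are 0.
C2 has one bond to C (0), one bond to C (0), one bond to Br (+1), one bond to H (-1).
Oxidation state = 0 + 0 + 1 − 1 = 0.

0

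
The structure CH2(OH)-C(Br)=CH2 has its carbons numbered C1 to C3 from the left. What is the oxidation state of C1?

C1 has one bond to C (0), one bond to H (-1), one bond to H (-1), one bond to O (+1).
Oxidation state = 0 − 1 − 1 + 1 = -1.

-1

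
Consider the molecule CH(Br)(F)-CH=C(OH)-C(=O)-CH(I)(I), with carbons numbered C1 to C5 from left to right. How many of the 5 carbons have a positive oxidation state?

4

Count +1 for every bond to an atom more electronegative than carbon and −1 for every bond to one less electronegative; C–C bonds are 0. Tallying each carbon:
C1: 1C, 1H, 1F, 1Br → 0 − 1 + 1 + 1 = +1
C2: 3C, 1H → 0 − 1 = -1
C3: 3C, 1O → 0 + 1 = +1
C4: 2C, 2O → 0 + 2 = +2
C5: 1C, 1H, 2I → 0 − 1 + 2 = +1
4 carbons (C1, C3, C4, C5) meet the condition.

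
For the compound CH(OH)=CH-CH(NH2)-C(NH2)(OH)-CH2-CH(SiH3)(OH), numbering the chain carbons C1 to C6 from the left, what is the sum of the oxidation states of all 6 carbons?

Assign +1 per bond to O/N/halogen, −1 per bond to H or an electropositive element, and 0 per bond to carbon. Tallying each carbon:
C1: 2C, 1H, 1O → 0 − 1 + 1 = 0
C2: 3C, 1H → 0 − 1 = -1
C3: 2C, 1H, 1N → 0 − 1 + 1 = 0
C4: 2C, 1O, 1N → 0 + 1 + 1 = +2
C5: 2C, 2H → 0 − 2 = -2
C6: 1C, 1H, 1O, 1Si → 0 − 1 + 1 − 1 = -1
Sum = 0 − 1 + 0 + 2 − 2 − 1 = -2.

-2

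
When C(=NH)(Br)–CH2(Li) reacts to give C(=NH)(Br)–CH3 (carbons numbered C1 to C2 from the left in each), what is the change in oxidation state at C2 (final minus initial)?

0

Before: C2 has 1 bond to C, 2 bonds to H, 1 bond to Li → oxidation state -3.
After: C2 has 1 bond to C, 3 bonds to H → oxidation state -3.
Δ = -3 − (-3) = 0, so no net redox change at C2.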